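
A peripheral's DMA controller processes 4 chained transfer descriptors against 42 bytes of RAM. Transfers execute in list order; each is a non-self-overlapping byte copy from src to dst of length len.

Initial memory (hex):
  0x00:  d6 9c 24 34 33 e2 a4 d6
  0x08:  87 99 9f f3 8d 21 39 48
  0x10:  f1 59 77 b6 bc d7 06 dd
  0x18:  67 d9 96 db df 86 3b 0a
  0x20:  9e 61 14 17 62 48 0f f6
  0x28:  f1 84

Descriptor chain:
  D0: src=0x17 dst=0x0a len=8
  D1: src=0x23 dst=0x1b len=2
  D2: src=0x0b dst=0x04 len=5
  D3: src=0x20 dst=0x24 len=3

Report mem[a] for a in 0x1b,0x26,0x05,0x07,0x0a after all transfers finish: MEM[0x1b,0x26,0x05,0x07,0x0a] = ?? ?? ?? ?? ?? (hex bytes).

MEM[0x1b,0x26,0x05,0x07,0x0a] = 17 14 d9 db dd

#0 dst[0x0a+8] := {0xdd,0x67,0xd9,0x96,0xdb,0xdf,0x86,0x3b}
#1 dst[0x1b+2] := {0x17,0x62}
#2 dst[0x04+5] := {0x67,0xd9,0x96,0xdb,0xdf}
#3 dst[0x24+3] := {0x9e,0x61,0x14}
query mem[0x1b]=0x17, mem[0x26]=0x14, mem[0x05]=0xd9, mem[0x07]=0xdb, mem[0x0a]=0xdd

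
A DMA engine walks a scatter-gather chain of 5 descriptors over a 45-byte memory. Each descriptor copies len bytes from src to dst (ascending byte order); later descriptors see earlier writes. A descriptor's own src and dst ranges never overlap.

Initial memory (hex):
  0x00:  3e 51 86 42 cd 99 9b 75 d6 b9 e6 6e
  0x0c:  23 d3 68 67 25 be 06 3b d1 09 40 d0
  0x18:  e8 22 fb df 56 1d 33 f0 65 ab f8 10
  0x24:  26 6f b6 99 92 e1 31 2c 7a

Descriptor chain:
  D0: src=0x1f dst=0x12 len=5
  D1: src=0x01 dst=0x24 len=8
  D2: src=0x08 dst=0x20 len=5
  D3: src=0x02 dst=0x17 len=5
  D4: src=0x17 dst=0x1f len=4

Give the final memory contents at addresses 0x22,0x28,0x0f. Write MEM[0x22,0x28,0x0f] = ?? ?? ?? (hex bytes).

  after D0: wrote 5B at 0x12 = f065abf810
  after D1: wrote 8B at 0x24 = 518642cd999b75d6
  after D2: wrote 5B at 0x20 = d6b9e66e23
  after D3: wrote 5B at 0x17 = 8642cd999b
  after D4: wrote 4B at 0x1f = 8642cd99
query mem[0x22]=0x99, mem[0x28]=0x99, mem[0x0f]=0x67

MEM[0x22,0x28,0x0f] = 99 99 67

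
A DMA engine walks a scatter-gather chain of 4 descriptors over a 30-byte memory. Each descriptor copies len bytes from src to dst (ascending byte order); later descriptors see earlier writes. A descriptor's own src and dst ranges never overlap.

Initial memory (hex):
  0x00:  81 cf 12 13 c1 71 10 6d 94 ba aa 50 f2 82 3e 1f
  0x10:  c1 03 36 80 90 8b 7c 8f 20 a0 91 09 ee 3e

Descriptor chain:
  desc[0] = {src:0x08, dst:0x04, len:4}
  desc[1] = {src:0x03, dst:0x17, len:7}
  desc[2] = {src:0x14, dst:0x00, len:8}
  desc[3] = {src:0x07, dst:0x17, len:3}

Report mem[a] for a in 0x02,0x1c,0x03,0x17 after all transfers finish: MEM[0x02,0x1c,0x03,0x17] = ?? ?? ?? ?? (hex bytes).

#0 dst[0x04+4] := {0x94,0xba,0xaa,0x50}
#1 dst[0x17+7] := {0x13,0x94,0xba,0xaa,0x50,0x94,0xba}
#2 dst[0x00+8] := {0x90,0x8b,0x7c,0x13,0x94,0xba,0xaa,0x50}
#3 dst[0x17+3] := {0x50,0x94,0xba}
query mem[0x02]=0x7c, mem[0x1c]=0x94, mem[0x03]=0x13, mem[0x17]=0x50

MEM[0x02,0x1c,0x03,0x17] = 7c 94 13 50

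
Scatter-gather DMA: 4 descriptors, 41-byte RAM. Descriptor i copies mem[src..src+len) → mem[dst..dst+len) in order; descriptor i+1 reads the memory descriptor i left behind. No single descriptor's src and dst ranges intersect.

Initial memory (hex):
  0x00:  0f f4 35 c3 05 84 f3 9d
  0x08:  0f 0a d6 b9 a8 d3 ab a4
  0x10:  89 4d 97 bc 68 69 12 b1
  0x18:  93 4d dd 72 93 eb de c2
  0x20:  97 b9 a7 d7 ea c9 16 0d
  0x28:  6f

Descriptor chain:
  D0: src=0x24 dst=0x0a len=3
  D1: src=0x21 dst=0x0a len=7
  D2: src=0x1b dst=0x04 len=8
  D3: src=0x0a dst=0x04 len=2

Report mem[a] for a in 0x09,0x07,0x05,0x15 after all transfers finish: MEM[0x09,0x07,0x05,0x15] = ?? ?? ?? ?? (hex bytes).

#0 dst[0x0a+3] := {0xea,0xc9,0x16}
#1 dst[0x0a+7] := {0xb9,0xa7,0xd7,0xea,0xc9,0x16,0x0d}
#2 dst[0x04+8] := {0x72,0x93,0xeb,0xde,0xc2,0x97,0xb9,0xa7}
#3 dst[0x04+2] := {0xb9,0xa7}
query mem[0x09]=0x97, mem[0x07]=0xde, mem[0x05]=0xa7, mem[0x15]=0x69

MEM[0x09,0x07,0x05,0x15] = 97 de a7 69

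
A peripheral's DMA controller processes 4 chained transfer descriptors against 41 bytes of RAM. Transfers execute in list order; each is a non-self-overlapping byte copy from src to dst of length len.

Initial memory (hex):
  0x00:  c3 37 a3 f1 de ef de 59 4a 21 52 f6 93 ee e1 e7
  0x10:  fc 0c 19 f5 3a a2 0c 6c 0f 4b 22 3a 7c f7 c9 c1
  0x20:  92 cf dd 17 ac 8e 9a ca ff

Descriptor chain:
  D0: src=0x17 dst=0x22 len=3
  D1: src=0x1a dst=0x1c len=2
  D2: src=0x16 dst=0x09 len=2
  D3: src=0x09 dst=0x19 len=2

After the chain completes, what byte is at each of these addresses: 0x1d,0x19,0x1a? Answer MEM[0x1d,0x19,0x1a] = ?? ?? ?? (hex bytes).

MEM[0x1d,0x19,0x1a] = 3a 0c 6c

#0 dst[0x22+3] := {0x6c,0x0f,0x4b}
#1 dst[0x1c+2] := {0x22,0x3a}
#2 dst[0x09+2] := {0x0c,0x6c}
#3 dst[0x19+2] := {0x0c,0x6c}
query mem[0x1d]=0x3a, mem[0x19]=0x0c, mem[0x1a]=0x6c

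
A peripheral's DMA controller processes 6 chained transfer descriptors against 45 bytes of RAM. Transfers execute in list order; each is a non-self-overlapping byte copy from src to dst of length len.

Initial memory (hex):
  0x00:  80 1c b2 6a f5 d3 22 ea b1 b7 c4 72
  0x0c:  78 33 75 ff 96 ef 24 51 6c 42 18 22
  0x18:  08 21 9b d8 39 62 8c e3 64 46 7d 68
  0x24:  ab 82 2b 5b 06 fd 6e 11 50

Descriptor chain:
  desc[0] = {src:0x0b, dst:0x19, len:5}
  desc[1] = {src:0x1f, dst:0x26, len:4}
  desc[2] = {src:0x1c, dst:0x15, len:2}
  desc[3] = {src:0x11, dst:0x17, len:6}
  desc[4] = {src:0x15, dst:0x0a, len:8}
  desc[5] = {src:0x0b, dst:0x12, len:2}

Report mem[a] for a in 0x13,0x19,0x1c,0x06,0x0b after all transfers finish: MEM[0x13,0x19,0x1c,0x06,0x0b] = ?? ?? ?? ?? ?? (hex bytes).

MEM[0x13,0x19,0x1c,0x06,0x0b] = ef 51 ff 22 ff

#0 dst[0x19+5] := {0x72,0x78,0x33,0x75,0xff}
#1 dst[0x26+4] := {0xe3,0x64,0x46,0x7d}
#2 dst[0x15+2] := {0x75,0xff}
#3 dst[0x17+6] := {0xef,0x24,0x51,0x6c,0x75,0xff}
#4 dst[0x0a+8] := {0x75,0xff,0xef,0x24,0x51,0x6c,0x75,0xff}
#5 dst[0x12+2] := {0xff,0xef}
query mem[0x13]=0xef, mem[0x19]=0x51, mem[0x1c]=0xff, mem[0x06]=0x22, mem[0x0b]=0xff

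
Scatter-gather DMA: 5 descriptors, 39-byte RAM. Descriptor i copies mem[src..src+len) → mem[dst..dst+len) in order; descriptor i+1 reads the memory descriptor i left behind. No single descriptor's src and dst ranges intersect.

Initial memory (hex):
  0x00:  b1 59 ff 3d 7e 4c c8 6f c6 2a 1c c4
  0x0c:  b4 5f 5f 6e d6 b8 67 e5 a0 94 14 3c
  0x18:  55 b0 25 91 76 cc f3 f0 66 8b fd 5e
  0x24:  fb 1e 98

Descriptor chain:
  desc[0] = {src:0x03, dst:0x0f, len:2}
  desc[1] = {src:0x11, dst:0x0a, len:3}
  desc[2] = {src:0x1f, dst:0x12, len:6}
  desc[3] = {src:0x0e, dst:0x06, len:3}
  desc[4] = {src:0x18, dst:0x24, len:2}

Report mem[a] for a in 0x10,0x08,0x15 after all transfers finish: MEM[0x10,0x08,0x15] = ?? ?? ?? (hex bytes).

[0] 0x03->0x0f len=2 : 3d 7e
[1] 0x11->0x0a len=3 : b8 67 e5
[2] 0x1f->0x12 len=6 : f0 66 8b fd 5e fb
[3] 0x0e->0x06 len=3 : 5f 3d 7e
[4] 0x18->0x24 len=2 : 55 b0
query mem[0x10]=0x7e, mem[0x08]=0x7e, mem[0x15]=0xfd

MEM[0x10,0x08,0x15] = 7e 7e fd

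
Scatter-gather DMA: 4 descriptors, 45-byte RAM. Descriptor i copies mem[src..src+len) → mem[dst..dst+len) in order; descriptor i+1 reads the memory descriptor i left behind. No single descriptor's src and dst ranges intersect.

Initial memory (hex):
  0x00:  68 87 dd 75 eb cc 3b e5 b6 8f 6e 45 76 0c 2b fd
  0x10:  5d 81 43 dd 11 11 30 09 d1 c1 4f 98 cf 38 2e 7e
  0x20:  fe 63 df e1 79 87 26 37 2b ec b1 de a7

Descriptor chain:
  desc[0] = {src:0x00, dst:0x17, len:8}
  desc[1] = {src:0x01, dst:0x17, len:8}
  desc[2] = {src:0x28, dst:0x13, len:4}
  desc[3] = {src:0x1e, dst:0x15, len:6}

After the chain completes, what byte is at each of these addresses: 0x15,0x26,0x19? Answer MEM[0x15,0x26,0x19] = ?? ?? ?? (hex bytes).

MEM[0x15,0x26,0x19] = b6 26 df

#0 dst[0x17+8] := {0x68,0x87,0xdd,0x75,0xeb,0xcc,0x3b,0xe5}
#1 dst[0x17+8] := {0x87,0xdd,0x75,0xeb,0xcc,0x3b,0xe5,0xb6}
#2 dst[0x13+4] := {0x2b,0xec,0xb1,0xde}
#3 dst[0x15+6] := {0xb6,0x7e,0xfe,0x63,0xdf,0xe1}
query mem[0x15]=0xb6, mem[0x26]=0x26, mem[0x19]=0xdf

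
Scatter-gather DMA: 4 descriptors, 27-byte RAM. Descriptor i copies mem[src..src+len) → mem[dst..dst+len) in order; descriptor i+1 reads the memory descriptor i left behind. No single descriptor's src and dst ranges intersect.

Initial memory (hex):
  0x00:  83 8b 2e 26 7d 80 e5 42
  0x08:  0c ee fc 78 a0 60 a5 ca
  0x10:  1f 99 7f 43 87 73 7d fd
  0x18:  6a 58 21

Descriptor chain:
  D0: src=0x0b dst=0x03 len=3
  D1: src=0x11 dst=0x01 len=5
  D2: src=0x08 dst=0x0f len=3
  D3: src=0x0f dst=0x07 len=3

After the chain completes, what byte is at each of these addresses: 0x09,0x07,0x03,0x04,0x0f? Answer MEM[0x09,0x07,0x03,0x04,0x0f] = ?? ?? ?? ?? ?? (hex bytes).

[0] 0x0b->0x03 len=3 : 78 a0 60
[1] 0x11->0x01 len=5 : 99 7f 43 87 73
[2] 0x08->0x0f len=3 : 0c ee fc
[3] 0x0f->0x07 len=3 : 0c ee fc
query mem[0x09]=0xfc, mem[0x07]=0x0c, mem[0x03]=0x43, mem[0x04]=0x87, mem[0x0f]=0x0c

MEM[0x09,0x07,0x03,0x04,0x0f] = fc 0c 43 87 0c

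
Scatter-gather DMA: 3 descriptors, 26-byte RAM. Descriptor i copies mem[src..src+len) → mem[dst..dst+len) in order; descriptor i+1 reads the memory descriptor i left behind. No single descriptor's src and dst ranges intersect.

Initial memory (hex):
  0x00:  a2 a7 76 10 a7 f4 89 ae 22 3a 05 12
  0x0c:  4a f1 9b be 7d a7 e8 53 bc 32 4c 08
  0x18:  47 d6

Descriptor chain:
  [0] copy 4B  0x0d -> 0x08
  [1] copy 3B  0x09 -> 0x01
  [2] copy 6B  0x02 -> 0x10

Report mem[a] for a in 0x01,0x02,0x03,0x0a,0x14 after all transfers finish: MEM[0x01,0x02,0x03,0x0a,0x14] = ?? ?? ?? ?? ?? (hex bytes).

MEM[0x01,0x02,0x03,0x0a,0x14] = 9b be 7d be 89

[0] 0x0d->0x08 len=4 : f1 9b be 7d
[1] 0x09->0x01 len=3 : 9b be 7d
[2] 0x02->0x10 len=6 : be 7d a7 f4 89 ae
query mem[0x01]=0x9b, mem[0x02]=0xbe, mem[0x03]=0x7d, mem[0x0a]=0xbe, mem[0x14]=0x89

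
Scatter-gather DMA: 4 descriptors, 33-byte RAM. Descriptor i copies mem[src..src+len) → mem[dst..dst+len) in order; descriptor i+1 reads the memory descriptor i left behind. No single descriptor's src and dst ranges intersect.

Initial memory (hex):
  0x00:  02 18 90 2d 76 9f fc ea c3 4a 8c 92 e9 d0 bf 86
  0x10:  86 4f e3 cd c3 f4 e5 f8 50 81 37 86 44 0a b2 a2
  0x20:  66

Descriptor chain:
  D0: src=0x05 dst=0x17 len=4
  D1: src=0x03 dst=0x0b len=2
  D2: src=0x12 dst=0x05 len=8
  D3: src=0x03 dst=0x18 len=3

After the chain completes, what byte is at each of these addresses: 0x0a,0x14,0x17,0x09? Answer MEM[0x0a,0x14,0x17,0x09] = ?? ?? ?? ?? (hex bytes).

[0] 0x05->0x17 len=4 : 9f fc ea c3
[1] 0x03->0x0b len=2 : 2d 76
[2] 0x12->0x05 len=8 : e3 cd c3 f4 e5 9f fc ea
[3] 0x03->0x18 len=3 : 2d 76 e3
query mem[0x0a]=0x9f, mem[0x14]=0xc3, mem[0x17]=0x9f, mem[0x09]=0xe5

MEM[0x0a,0x14,0x17,0x09] = 9f c3 9f e5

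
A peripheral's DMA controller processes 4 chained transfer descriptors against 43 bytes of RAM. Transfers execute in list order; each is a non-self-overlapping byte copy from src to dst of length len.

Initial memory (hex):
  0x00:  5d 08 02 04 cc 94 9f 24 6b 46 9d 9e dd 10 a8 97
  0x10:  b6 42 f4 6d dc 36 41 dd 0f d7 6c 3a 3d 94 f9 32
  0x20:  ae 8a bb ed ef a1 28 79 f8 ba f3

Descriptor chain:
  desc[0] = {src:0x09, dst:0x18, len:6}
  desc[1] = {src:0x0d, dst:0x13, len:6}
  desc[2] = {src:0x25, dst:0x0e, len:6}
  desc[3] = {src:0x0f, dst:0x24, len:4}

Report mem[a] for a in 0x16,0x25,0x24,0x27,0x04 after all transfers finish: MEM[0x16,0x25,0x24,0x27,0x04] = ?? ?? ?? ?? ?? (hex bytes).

MEM[0x16,0x25,0x24,0x27,0x04] = b6 79 28 ba cc

#0 dst[0x18+6] := {0x46,0x9d,0x9e,0xdd,0x10,0xa8}
#1 dst[0x13+6] := {0x10,0xa8,0x97,0xb6,0x42,0xf4}
#2 dst[0x0e+6] := {0xa1,0x28,0x79,0xf8,0xba,0xf3}
#3 dst[0x24+4] := {0x28,0x79,0xf8,0xba}
query mem[0x16]=0xb6, mem[0x25]=0x79, mem[0x24]=0x28, mem[0x27]=0xba, mem[0x04]=0xcc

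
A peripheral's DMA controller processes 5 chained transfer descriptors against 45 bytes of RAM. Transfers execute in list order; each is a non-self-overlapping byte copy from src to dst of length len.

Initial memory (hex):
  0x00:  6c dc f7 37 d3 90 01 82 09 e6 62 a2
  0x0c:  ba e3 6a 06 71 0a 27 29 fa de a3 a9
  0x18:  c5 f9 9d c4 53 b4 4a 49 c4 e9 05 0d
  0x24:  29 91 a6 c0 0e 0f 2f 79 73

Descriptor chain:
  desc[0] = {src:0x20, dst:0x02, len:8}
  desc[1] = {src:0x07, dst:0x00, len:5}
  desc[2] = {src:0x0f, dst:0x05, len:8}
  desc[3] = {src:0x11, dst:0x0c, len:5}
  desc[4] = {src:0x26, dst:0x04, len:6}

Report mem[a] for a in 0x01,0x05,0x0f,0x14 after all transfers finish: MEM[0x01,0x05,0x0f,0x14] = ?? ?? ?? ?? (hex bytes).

MEM[0x01,0x05,0x0f,0x14] = a6 c0 fa fa

D0: mem[0x02..0x09] <- [c4 e9 05 0d 29 91 a6 c0]
D1: mem[0x00..0x04] <- [91 a6 c0 62 a2]
D2: mem[0x05..0x0c] <- [06 71 0a 27 29 fa de a3]
D3: mem[0x0c..0x10] <- [0a 27 29 fa de]
D4: mem[0x04..0x09] <- [a6 c0 0e 0f 2f 79]
query mem[0x01]=0xa6, mem[0x05]=0xc0, mem[0x0f]=0xfa, mem[0x14]=0xfa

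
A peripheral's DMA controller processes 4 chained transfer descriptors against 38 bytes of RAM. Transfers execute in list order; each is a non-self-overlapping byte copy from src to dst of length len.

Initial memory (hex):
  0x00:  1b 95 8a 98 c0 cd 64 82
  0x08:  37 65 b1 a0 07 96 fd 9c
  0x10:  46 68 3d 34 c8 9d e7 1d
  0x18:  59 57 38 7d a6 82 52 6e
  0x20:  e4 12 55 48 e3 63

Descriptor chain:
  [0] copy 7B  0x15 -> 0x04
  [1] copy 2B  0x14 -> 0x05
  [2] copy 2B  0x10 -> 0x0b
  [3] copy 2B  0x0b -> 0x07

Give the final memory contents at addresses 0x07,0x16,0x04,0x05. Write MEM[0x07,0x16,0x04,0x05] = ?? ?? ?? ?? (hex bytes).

MEM[0x07,0x16,0x04,0x05] = 46 e7 9d c8

#0 dst[0x04+7] := {0x9d,0xe7,0x1d,0x59,0x57,0x38,0x7d}
#1 dst[0x05+2] := {0xc8,0x9d}
#2 dst[0x0b+2] := {0x46,0x68}
#3 dst[0x07+2] := {0x46,0x68}
query mem[0x07]=0x46, mem[0x16]=0xe7, mem[0x04]=0x9d, mem[0x05]=0xc8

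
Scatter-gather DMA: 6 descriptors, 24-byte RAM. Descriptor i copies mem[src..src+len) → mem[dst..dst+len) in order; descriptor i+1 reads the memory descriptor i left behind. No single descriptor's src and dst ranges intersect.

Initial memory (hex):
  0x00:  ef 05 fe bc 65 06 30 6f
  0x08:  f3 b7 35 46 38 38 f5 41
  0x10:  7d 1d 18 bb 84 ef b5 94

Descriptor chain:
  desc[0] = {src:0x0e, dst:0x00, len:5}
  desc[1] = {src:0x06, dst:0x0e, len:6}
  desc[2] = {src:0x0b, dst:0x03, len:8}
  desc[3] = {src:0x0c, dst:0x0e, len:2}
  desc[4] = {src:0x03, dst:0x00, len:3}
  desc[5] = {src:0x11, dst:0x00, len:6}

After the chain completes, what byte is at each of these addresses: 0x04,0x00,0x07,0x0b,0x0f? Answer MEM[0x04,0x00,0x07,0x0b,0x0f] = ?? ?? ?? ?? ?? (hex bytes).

D0: mem[0x00..0x04] <- [f5 41 7d 1d 18]
D1: mem[0x0e..0x13] <- [30 6f f3 b7 35 46]
D2: mem[0x03..0x0a] <- [46 38 38 30 6f f3 b7 35]
D3: mem[0x0e..0x0f] <- [38 38]
D4: mem[0x00..0x02] <- [46 38 38]
D5: mem[0x00..0x05] <- [b7 35 46 84 ef b5]
query mem[0x04]=0xef, mem[0x00]=0xb7, mem[0x07]=0x6f, mem[0x0b]=0x46, mem[0x0f]=0x38

MEM[0x04,0x00,0x07,0x0b,0x0f] = ef b7 6f 46 38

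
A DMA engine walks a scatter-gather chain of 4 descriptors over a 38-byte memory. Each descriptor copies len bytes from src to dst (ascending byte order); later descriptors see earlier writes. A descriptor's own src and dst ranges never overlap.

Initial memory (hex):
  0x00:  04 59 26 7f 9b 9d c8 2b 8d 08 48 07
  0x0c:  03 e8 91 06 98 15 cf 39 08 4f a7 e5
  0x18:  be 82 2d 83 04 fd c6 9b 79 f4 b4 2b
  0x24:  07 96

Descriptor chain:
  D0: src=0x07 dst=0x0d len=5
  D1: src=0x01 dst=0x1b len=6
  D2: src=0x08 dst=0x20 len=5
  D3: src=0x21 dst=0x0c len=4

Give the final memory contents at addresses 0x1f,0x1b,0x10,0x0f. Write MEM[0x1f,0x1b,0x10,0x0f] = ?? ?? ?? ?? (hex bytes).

  after D0: wrote 5B at 0x0d = 2b8d084807
  after D1: wrote 6B at 0x1b = 59267f9b9dc8
  after D2: wrote 5B at 0x20 = 8d08480703
  after D3: wrote 4B at 0x0c = 08480703
query mem[0x1f]=0x9d, mem[0x1b]=0x59, mem[0x10]=0x48, mem[0x0f]=0x03

MEM[0x1f,0x1b,0x10,0x0f] = 9d 59 48 03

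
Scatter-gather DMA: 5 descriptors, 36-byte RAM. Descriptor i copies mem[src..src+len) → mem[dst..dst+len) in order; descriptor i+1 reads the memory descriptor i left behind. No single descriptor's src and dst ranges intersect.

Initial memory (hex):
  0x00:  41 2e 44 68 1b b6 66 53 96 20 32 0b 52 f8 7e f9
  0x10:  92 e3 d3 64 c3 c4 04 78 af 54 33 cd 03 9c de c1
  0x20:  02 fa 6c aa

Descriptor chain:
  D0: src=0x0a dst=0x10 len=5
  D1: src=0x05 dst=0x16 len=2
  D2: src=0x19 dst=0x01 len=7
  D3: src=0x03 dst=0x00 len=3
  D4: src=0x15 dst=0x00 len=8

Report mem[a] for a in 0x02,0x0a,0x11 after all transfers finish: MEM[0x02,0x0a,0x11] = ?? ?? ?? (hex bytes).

MEM[0x02,0x0a,0x11] = 66 32 0b

[0] 0x0a->0x10 len=5 : 32 0b 52 f8 7e
[1] 0x05->0x16 len=2 : b6 66
[2] 0x19->0x01 len=7 : 54 33 cd 03 9c de c1
[3] 0x03->0x00 len=3 : cd 03 9c
[4] 0x15->0x00 len=8 : c4 b6 66 af 54 33 cd 03
query mem[0x02]=0x66, mem[0x0a]=0x32, mem[0x11]=0x0b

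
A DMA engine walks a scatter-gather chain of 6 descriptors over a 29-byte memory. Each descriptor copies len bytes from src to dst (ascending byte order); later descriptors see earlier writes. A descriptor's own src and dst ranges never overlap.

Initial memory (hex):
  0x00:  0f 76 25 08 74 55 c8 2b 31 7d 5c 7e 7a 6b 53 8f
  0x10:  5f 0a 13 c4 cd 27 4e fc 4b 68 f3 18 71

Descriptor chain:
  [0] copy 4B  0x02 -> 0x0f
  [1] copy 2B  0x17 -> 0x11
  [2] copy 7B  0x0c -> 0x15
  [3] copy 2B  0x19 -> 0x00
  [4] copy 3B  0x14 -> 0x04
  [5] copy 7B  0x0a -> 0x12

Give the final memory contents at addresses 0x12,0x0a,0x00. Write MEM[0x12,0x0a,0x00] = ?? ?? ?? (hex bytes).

[0] 0x02->0x0f len=4 : 25 08 74 55
[1] 0x17->0x11 len=2 : fc 4b
[2] 0x0c->0x15 len=7 : 7a 6b 53 25 08 fc 4b
[3] 0x19->0x00 len=2 : 08 fc
[4] 0x14->0x04 len=3 : cd 7a 6b
[5] 0x0a->0x12 len=7 : 5c 7e 7a 6b 53 25 08
query mem[0x12]=0x5c, mem[0x0a]=0x5c, mem[0x00]=0x08

MEM[0x12,0x0a,0x00] = 5c 5c 08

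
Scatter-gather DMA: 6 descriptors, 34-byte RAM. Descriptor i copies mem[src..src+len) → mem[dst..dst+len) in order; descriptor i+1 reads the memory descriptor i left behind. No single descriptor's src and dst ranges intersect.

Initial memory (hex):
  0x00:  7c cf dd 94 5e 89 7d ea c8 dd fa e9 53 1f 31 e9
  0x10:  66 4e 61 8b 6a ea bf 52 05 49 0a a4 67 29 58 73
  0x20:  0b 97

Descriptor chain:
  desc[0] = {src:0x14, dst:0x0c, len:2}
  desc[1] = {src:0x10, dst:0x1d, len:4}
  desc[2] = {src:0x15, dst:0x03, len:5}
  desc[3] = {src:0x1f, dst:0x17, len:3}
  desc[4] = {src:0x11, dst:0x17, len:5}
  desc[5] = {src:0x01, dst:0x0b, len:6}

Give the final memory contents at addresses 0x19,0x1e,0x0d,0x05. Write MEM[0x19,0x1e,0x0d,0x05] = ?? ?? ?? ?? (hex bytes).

#0 dst[0x0c+2] := {0x6a,0xea}
#1 dst[0x1d+4] := {0x66,0x4e,0x61,0x8b}
#2 dst[0x03+5] := {0xea,0xbf,0x52,0x05,0x49}
#3 dst[0x17+3] := {0x61,0x8b,0x97}
#4 dst[0x17+5] := {0x4e,0x61,0x8b,0x6a,0xea}
#5 dst[0x0b+6] := {0xcf,0xdd,0xea,0xbf,0x52,0x05}
query mem[0x19]=0x8b, mem[0x1e]=0x4e, mem[0x0d]=0xea, mem[0x05]=0x52

MEM[0x19,0x1e,0x0d,0x05] = 8b 4e ea 52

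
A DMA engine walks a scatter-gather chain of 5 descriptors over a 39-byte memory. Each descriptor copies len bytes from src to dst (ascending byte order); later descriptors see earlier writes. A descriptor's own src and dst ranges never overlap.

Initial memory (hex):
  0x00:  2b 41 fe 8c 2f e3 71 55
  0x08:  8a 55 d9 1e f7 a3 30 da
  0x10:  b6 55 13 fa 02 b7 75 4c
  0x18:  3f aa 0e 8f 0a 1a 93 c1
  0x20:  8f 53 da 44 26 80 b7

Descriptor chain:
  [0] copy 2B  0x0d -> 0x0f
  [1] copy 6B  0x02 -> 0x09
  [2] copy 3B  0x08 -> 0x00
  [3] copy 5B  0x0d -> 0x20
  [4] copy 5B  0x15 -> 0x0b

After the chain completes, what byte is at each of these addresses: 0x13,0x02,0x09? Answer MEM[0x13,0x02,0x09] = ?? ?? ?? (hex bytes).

D0: mem[0x0f..0x10] <- [a3 30]
D1: mem[0x09..0x0e] <- [fe 8c 2f e3 71 55]
D2: mem[0x00..0x02] <- [8a fe 8c]
D3: mem[0x20..0x24] <- [71 55 a3 30 55]
D4: mem[0x0b..0x0f] <- [b7 75 4c 3f aa]
query mem[0x13]=0xfa, mem[0x02]=0x8c, mem[0x09]=0xfe

MEM[0x13,0x02,0x09] = fa 8c fe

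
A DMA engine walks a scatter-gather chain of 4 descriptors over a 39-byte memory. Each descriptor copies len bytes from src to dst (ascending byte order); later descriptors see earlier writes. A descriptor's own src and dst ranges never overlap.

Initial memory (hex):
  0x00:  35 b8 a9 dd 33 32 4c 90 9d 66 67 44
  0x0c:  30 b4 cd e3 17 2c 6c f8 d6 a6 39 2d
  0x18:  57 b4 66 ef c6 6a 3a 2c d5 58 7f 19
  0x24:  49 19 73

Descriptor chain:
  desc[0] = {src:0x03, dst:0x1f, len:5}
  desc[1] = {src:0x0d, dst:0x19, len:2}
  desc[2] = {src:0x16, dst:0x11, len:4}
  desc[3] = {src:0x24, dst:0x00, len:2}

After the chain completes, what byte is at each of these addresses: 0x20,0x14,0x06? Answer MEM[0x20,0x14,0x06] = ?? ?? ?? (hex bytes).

D0: mem[0x1f..0x23] <- [dd 33 32 4c 90]
D1: mem[0x19..0x1a] <- [b4 cd]
D2: mem[0x11..0x14] <- [39 2d 57 b4]
D3: mem[0x00..0x01] <- [49 19]
query mem[0x20]=0x33, mem[0x14]=0xb4, mem[0x06]=0x4c

MEM[0x20,0x14,0x06] = 33 b4 4c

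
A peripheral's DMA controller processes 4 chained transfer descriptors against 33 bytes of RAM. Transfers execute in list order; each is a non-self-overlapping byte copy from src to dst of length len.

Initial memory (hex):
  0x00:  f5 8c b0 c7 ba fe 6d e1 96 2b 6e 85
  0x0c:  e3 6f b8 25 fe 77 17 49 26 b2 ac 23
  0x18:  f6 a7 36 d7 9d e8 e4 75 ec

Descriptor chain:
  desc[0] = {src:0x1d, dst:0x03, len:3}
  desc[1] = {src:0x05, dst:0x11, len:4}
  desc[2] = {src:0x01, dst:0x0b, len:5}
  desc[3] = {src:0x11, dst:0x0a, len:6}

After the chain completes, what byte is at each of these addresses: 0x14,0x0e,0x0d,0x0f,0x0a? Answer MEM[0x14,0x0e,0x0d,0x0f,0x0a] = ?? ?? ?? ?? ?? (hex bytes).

MEM[0x14,0x0e,0x0d,0x0f,0x0a] = 96 b2 96 ac 75

D0: mem[0x03..0x05] <- [e8 e4 75]
D1: mem[0x11..0x14] <- [75 6d e1 96]
D2: mem[0x0b..0x0f] <- [8c b0 e8 e4 75]
D3: mem[0x0a..0x0f] <- [75 6d e1 96 b2 ac]
query mem[0x14]=0x96, mem[0x0e]=0xb2, mem[0x0d]=0x96, mem[0x0f]=0xac, mem[0x0a]=0x75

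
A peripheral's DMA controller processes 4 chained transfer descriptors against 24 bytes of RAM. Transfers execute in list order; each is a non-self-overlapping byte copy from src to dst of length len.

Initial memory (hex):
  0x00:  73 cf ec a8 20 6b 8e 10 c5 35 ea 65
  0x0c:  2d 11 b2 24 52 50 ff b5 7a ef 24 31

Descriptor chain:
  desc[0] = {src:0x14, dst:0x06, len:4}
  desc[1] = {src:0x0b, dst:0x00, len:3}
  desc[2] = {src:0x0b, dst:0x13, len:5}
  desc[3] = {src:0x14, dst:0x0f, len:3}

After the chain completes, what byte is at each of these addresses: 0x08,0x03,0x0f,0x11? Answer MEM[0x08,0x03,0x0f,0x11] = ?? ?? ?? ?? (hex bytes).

MEM[0x08,0x03,0x0f,0x11] = 24 a8 2d b2

  after D0: wrote 4B at 0x06 = 7aef2431
  after D1: wrote 3B at 0x00 = 652d11
  after D2: wrote 5B at 0x13 = 652d11b224
  after D3: wrote 3B at 0x0f = 2d11b2
query mem[0x08]=0x24, mem[0x03]=0xa8, mem[0x0f]=0x2d, mem[0x11]=0xb2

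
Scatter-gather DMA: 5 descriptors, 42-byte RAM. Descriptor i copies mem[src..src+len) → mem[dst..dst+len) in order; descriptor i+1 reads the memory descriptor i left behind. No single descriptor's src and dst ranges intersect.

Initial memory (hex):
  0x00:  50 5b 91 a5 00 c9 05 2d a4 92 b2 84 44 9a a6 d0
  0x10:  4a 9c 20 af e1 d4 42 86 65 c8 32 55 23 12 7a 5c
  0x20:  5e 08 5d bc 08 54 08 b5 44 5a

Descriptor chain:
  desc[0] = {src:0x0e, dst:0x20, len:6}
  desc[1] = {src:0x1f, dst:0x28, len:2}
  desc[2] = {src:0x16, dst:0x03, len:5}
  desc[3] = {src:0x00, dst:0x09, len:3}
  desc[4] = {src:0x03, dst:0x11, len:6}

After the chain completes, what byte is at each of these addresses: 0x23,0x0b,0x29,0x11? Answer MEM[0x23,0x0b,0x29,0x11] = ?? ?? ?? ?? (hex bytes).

  after D0: wrote 6B at 0x20 = a6d04a9c20af
  after D1: wrote 2B at 0x28 = 5ca6
  after D2: wrote 5B at 0x03 = 428665c832
  after D3: wrote 3B at 0x09 = 505b91
  after D4: wrote 6B at 0x11 = 428665c832a4
query mem[0x23]=0x9c, mem[0x0b]=0x91, mem[0x29]=0xa6, mem[0x11]=0x42

MEM[0x23,0x0b,0x29,0x11] = 9c 91 a6 42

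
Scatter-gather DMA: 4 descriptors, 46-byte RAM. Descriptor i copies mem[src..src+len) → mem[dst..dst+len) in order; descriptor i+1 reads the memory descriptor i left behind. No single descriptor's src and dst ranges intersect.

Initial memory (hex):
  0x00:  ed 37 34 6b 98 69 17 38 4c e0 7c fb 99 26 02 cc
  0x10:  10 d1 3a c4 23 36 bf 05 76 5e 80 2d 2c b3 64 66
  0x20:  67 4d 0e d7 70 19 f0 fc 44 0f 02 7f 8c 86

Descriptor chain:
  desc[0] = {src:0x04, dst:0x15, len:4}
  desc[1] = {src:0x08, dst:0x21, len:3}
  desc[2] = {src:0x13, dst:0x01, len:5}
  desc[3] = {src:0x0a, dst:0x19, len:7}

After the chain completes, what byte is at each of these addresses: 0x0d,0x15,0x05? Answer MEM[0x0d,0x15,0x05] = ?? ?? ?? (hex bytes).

MEM[0x0d,0x15,0x05] = 26 98 17

#0 dst[0x15+4] := {0x98,0x69,0x17,0x38}
#1 dst[0x21+3] := {0x4c,0xe0,0x7c}
#2 dst[0x01+5] := {0xc4,0x23,0x98,0x69,0x17}
#3 dst[0x19+7] := {0x7c,0xfb,0x99,0x26,0x02,0xcc,0x10}
query mem[0x0d]=0x26, mem[0x15]=0x98, mem[0x05]=0x17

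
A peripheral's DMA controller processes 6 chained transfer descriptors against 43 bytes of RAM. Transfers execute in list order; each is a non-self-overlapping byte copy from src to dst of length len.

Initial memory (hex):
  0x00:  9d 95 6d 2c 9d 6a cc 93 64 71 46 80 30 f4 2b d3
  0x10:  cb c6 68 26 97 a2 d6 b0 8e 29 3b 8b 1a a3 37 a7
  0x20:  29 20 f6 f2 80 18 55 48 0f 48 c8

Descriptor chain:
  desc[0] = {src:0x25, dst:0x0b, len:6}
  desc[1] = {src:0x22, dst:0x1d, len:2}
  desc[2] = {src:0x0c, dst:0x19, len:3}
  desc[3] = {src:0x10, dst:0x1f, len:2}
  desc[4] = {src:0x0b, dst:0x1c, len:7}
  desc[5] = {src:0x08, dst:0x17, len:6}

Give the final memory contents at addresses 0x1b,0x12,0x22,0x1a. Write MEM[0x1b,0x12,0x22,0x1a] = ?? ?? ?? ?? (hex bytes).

MEM[0x1b,0x12,0x22,0x1a] = 55 68 c6 18

[0] 0x25->0x0b len=6 : 18 55 48 0f 48 c8
[1] 0x22->0x1d len=2 : f6 f2
[2] 0x0c->0x19 len=3 : 55 48 0f
[3] 0x10->0x1f len=2 : c8 c6
[4] 0x0b->0x1c len=7 : 18 55 48 0f 48 c8 c6
[5] 0x08->0x17 len=6 : 64 71 46 18 55 48
query mem[0x1b]=0x55, mem[0x12]=0x68, mem[0x22]=0xc6, mem[0x1a]=0x18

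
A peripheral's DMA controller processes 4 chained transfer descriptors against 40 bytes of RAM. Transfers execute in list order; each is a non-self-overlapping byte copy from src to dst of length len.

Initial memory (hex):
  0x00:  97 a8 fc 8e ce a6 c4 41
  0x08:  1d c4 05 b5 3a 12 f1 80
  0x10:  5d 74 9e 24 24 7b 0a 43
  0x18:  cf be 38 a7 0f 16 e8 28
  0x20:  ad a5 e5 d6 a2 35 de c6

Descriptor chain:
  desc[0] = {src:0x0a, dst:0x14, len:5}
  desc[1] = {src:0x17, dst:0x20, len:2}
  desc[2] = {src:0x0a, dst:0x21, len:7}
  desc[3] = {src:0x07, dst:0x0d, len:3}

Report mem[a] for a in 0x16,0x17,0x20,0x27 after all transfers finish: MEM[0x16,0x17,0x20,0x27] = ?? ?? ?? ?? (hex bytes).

[0] 0x0a->0x14 len=5 : 05 b5 3a 12 f1
[1] 0x17->0x20 len=2 : 12 f1
[2] 0x0a->0x21 len=7 : 05 b5 3a 12 f1 80 5d
[3] 0x07->0x0d len=3 : 41 1d c4
query mem[0x16]=0x3a, mem[0x17]=0x12, mem[0x20]=0x12, mem[0x27]=0x5d

MEM[0x16,0x17,0x20,0x27] = 3a 12 12 5d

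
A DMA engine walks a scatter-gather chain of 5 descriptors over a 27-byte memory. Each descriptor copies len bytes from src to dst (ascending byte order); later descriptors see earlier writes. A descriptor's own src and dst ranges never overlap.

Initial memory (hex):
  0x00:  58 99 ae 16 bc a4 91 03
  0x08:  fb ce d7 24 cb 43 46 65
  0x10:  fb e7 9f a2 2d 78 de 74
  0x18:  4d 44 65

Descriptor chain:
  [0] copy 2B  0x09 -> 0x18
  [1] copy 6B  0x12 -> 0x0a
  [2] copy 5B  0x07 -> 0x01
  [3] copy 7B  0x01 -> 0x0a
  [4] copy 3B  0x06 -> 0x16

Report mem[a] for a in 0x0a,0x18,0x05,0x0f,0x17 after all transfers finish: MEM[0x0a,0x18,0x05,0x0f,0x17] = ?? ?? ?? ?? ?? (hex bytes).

#0 dst[0x18+2] := {0xce,0xd7}
#1 dst[0x0a+6] := {0x9f,0xa2,0x2d,0x78,0xde,0x74}
#2 dst[0x01+5] := {0x03,0xfb,0xce,0x9f,0xa2}
#3 dst[0x0a+7] := {0x03,0xfb,0xce,0x9f,0xa2,0x91,0x03}
#4 dst[0x16+3] := {0x91,0x03,0xfb}
query mem[0x0a]=0x03, mem[0x18]=0xfb, mem[0x05]=0xa2, mem[0x0f]=0x91, mem[0x17]=0x03

MEM[0x0a,0x18,0x05,0x0f,0x17] = 03 fb a2 91 03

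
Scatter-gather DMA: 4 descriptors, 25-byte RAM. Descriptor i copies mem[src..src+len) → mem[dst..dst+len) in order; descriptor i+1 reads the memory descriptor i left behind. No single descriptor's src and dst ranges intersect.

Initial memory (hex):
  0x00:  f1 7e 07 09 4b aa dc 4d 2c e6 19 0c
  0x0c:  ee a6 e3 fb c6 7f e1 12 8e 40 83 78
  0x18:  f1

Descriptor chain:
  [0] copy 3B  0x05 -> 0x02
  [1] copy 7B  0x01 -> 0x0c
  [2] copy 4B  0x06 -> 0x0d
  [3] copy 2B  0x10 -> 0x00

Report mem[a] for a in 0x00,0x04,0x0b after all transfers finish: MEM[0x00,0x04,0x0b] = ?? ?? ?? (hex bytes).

[0] 0x05->0x02 len=3 : aa dc 4d
[1] 0x01->0x0c len=7 : 7e aa dc 4d aa dc 4d
[2] 0x06->0x0d len=4 : dc 4d 2c e6
[3] 0x10->0x00 len=2 : e6 dc
query mem[0x00]=0xe6, mem[0x04]=0x4d, mem[0x0b]=0x0c

MEM[0x00,0x04,0x0b] = e6 4d 0c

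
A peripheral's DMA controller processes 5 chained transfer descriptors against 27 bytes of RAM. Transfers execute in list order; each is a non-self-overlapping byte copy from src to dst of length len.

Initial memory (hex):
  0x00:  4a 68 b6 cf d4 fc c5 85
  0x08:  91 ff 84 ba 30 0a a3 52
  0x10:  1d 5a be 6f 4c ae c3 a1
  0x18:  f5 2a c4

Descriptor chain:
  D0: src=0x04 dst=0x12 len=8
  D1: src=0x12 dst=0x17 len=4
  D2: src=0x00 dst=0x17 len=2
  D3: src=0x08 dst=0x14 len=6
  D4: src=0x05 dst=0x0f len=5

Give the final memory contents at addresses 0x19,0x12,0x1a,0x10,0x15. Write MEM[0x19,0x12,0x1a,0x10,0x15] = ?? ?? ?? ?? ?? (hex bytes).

MEM[0x19,0x12,0x1a,0x10,0x15] = 0a 91 85 c5 ff

#0 dst[0x12+8] := {0xd4,0xfc,0xc5,0x85,0x91,0xff,0x84,0xba}
#1 dst[0x17+4] := {0xd4,0xfc,0xc5,0x85}
#2 dst[0x17+2] := {0x4a,0x68}
#3 dst[0x14+6] := {0x91,0xff,0x84,0xba,0x30,0x0a}
#4 dst[0x0f+5] := {0xfc,0xc5,0x85,0x91,0xff}
query mem[0x19]=0x0a, mem[0x12]=0x91, mem[0x1a]=0x85, mem[0x10]=0xc5, mem[0x15]=0xff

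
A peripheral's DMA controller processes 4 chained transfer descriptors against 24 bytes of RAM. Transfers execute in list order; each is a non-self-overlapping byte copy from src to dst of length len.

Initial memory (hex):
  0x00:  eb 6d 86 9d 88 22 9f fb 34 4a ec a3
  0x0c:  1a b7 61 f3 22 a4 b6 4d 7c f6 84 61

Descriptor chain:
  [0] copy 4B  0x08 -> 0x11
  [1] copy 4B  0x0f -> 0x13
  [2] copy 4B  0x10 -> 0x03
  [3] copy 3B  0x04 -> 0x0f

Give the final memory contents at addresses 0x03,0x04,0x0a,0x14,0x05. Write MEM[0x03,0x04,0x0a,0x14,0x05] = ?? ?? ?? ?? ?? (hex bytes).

MEM[0x03,0x04,0x0a,0x14,0x05] = 22 34 ec 22 4a

#0 dst[0x11+4] := {0x34,0x4a,0xec,0xa3}
#1 dst[0x13+4] := {0xf3,0x22,0x34,0x4a}
#2 dst[0x03+4] := {0x22,0x34,0x4a,0xf3}
#3 dst[0x0f+3] := {0x34,0x4a,0xf3}
query mem[0x03]=0x22, mem[0x04]=0x34, mem[0x0a]=0xec, mem[0x14]=0x22, mem[0x05]=0x4a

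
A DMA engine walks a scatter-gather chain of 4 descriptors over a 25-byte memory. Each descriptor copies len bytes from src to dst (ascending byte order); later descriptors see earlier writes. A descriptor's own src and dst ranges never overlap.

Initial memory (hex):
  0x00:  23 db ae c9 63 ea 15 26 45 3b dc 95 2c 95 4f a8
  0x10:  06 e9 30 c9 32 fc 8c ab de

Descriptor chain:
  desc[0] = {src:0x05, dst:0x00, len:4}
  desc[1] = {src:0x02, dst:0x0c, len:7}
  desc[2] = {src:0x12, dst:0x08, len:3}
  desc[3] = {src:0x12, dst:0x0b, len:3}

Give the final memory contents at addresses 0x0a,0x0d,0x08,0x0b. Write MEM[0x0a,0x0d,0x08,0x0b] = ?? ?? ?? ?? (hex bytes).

  after D0: wrote 4B at 0x00 = ea152645
  after D1: wrote 7B at 0x0c = 264563ea152645
  after D2: wrote 3B at 0x08 = 45c932
  after D3: wrote 3B at 0x0b = 45c932
query mem[0x0a]=0x32, mem[0x0d]=0x32, mem[0x08]=0x45, mem[0x0b]=0x45

MEM[0x0a,0x0d,0x08,0x0b] = 32 32 45 45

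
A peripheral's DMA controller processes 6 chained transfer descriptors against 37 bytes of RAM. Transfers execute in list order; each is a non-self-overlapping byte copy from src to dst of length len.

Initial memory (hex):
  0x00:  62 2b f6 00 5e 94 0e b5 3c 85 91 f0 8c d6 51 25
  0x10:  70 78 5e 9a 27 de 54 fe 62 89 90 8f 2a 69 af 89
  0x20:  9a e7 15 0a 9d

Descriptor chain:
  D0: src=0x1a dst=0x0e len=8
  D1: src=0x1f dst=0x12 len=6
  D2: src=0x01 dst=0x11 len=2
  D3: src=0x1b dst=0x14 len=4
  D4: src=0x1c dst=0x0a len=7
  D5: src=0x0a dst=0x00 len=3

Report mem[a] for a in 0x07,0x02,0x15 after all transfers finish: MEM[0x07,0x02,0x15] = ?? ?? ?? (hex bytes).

#0 dst[0x0e+8] := {0x90,0x8f,0x2a,0x69,0xaf,0x89,0x9a,0xe7}
#1 dst[0x12+6] := {0x89,0x9a,0xe7,0x15,0x0a,0x9d}
#2 dst[0x11+2] := {0x2b,0xf6}
#3 dst[0x14+4] := {0x8f,0x2a,0x69,0xaf}
#4 dst[0x0a+7] := {0x2a,0x69,0xaf,0x89,0x9a,0xe7,0x15}
#5 dst[0x00+3] := {0x2a,0x69,0xaf}
query mem[0x07]=0xb5, mem[0x02]=0xaf, mem[0x15]=0x2a

MEM[0x07,0x02,0x15] = b5 af 2a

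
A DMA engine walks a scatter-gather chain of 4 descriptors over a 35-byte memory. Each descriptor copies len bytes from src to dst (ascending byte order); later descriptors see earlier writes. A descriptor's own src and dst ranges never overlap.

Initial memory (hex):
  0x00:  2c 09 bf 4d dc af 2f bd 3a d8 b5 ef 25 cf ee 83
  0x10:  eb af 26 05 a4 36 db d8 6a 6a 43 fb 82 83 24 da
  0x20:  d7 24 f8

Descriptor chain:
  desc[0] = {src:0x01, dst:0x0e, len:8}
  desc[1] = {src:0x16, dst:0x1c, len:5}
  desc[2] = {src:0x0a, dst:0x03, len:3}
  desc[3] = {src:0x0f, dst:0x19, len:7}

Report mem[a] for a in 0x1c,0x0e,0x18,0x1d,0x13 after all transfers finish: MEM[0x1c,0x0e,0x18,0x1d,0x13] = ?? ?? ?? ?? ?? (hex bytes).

MEM[0x1c,0x0e,0x18,0x1d,0x13] = af 09 6a 2f 2f

#0 dst[0x0e+8] := {0x09,0xbf,0x4d,0xdc,0xaf,0x2f,0xbd,0x3a}
#1 dst[0x1c+5] := {0xdb,0xd8,0x6a,0x6a,0x43}
#2 dst[0x03+3] := {0xb5,0xef,0x25}
#3 dst[0x19+7] := {0xbf,0x4d,0xdc,0xaf,0x2f,0xbd,0x3a}
query mem[0x1c]=0xaf, mem[0x0e]=0x09, mem[0x18]=0x6a, mem[0x1d]=0x2f, mem[0x13]=0x2f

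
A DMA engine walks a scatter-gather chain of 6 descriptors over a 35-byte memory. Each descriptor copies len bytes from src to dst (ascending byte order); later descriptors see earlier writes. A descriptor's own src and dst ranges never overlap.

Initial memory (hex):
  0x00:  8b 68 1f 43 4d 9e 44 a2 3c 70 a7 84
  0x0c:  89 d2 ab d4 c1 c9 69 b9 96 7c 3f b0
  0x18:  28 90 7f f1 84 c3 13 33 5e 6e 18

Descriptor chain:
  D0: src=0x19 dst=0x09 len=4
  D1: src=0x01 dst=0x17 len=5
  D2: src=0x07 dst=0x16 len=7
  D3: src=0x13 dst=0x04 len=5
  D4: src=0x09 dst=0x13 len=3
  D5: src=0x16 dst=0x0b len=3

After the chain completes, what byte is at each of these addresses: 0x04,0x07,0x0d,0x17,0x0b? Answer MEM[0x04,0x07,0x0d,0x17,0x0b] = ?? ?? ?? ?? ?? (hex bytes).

MEM[0x04,0x07,0x0d,0x17,0x0b] = b9 a2 90 3c a2

#0 dst[0x09+4] := {0x90,0x7f,0xf1,0x84}
#1 dst[0x17+5] := {0x68,0x1f,0x43,0x4d,0x9e}
#2 dst[0x16+7] := {0xa2,0x3c,0x90,0x7f,0xf1,0x84,0xd2}
#3 dst[0x04+5] := {0xb9,0x96,0x7c,0xa2,0x3c}
#4 dst[0x13+3] := {0x90,0x7f,0xf1}
#5 dst[0x0b+3] := {0xa2,0x3c,0x90}
query mem[0x04]=0xb9, mem[0x07]=0xa2, mem[0x0d]=0x90, mem[0x17]=0x3c, mem[0x0b]=0xa2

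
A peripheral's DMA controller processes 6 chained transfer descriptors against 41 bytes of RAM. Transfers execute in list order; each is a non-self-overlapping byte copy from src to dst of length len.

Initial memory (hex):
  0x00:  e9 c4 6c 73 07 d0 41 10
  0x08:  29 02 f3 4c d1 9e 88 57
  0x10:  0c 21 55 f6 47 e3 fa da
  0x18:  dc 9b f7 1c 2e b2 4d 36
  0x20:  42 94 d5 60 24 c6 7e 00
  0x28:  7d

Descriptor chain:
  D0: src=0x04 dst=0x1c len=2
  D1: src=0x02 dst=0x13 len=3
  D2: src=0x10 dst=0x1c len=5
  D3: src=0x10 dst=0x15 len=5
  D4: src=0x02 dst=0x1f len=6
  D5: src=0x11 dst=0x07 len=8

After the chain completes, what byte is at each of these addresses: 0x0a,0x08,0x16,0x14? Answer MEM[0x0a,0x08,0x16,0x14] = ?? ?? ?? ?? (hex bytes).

#0 dst[0x1c+2] := {0x07,0xd0}
#1 dst[0x13+3] := {0x6c,0x73,0x07}
#2 dst[0x1c+5] := {0x0c,0x21,0x55,0x6c,0x73}
#3 dst[0x15+5] := {0x0c,0x21,0x55,0x6c,0x73}
#4 dst[0x1f+6] := {0x6c,0x73,0x07,0xd0,0x41,0x10}
#5 dst[0x07+8] := {0x21,0x55,0x6c,0x73,0x0c,0x21,0x55,0x6c}
query mem[0x0a]=0x73, mem[0x08]=0x55, mem[0x16]=0x21, mem[0x14]=0x73

MEM[0x0a,0x08,0x16,0x14] = 73 55 21 73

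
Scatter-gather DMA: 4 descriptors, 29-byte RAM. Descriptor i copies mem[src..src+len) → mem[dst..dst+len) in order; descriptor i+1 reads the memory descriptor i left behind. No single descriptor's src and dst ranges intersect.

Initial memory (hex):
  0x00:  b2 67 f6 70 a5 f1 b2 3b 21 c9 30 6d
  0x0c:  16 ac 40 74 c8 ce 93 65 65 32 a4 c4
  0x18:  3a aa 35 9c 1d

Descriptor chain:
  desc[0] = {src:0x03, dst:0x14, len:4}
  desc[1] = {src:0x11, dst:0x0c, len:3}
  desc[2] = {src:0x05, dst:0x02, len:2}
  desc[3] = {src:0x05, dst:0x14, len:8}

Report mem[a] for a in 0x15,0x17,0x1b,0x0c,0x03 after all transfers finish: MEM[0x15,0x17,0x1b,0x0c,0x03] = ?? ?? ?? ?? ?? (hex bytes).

MEM[0x15,0x17,0x1b,0x0c,0x03] = b2 21 ce ce b2

[0] 0x03->0x14 len=4 : 70 a5 f1 b2
[1] 0x11->0x0c len=3 : ce 93 65
[2] 0x05->0x02 len=2 : f1 b2
[3] 0x05->0x14 len=8 : f1 b2 3b 21 c9 30 6d ce
query mem[0x15]=0xb2, mem[0x17]=0x21, mem[0x1b]=0xce, mem[0x0c]=0xce, mem[0x03]=0xb2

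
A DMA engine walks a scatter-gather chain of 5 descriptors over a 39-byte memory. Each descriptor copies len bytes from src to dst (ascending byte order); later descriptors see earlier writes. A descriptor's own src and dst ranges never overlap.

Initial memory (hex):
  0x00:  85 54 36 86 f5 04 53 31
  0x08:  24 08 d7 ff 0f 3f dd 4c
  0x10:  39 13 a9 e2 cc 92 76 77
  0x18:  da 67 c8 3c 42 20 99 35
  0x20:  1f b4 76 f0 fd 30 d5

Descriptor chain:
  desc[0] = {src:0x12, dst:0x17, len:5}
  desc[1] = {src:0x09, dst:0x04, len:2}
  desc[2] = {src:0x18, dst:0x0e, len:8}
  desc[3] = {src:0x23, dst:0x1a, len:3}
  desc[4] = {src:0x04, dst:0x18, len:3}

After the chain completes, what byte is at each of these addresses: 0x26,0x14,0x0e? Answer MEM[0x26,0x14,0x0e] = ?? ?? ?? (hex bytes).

D0: mem[0x17..0x1b] <- [a9 e2 cc 92 76]
D1: mem[0x04..0x05] <- [08 d7]
D2: mem[0x0e..0x15] <- [e2 cc 92 76 42 20 99 35]
D3: mem[0x1a..0x1c] <- [f0 fd 30]
D4: mem[0x18..0x1a] <- [08 d7 53]
query mem[0x26]=0xd5, mem[0x14]=0x99, mem[0x0e]=0xe2

MEM[0x26,0x14,0x0e] = d5 99 e2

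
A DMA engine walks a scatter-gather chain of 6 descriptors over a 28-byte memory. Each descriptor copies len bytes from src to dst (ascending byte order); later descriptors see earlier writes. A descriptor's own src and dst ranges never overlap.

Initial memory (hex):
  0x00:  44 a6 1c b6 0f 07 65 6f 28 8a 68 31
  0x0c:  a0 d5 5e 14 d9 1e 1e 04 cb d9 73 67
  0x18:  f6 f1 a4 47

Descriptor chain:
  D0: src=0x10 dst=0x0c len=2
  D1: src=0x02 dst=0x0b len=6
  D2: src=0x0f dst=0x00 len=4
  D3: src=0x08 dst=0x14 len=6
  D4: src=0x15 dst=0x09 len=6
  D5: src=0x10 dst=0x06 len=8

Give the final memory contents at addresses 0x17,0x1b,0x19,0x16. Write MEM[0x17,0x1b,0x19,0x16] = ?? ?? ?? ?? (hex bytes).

#0 dst[0x0c+2] := {0xd9,0x1e}
#1 dst[0x0b+6] := {0x1c,0xb6,0x0f,0x07,0x65,0x6f}
#2 dst[0x00+4] := {0x65,0x6f,0x1e,0x1e}
#3 dst[0x14+6] := {0x28,0x8a,0x68,0x1c,0xb6,0x0f}
#4 dst[0x09+6] := {0x8a,0x68,0x1c,0xb6,0x0f,0xa4}
#5 dst[0x06+8] := {0x6f,0x1e,0x1e,0x04,0x28,0x8a,0x68,0x1c}
query mem[0x17]=0x1c, mem[0x1b]=0x47, mem[0x19]=0x0f, mem[0x16]=0x68

MEM[0x17,0x1b,0x19,0x16] = 1c 47 0f 68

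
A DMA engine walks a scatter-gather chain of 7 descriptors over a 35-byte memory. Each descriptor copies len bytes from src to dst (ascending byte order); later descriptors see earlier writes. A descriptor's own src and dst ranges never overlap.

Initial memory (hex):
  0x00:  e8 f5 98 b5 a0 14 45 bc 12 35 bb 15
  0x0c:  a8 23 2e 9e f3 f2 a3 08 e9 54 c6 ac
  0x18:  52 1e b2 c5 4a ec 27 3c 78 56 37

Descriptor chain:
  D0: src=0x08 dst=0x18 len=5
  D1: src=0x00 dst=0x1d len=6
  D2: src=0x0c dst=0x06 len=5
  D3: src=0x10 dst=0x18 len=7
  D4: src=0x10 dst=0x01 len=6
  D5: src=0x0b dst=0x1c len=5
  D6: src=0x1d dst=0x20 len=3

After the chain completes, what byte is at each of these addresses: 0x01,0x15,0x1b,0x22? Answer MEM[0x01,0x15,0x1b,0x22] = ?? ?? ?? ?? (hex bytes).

[0] 0x08->0x18 len=5 : 12 35 bb 15 a8
[1] 0x00->0x1d len=6 : e8 f5 98 b5 a0 14
[2] 0x0c->0x06 len=5 : a8 23 2e 9e f3
[3] 0x10->0x18 len=7 : f3 f2 a3 08 e9 54 c6
[4] 0x10->0x01 len=6 : f3 f2 a3 08 e9 54
[5] 0x0b->0x1c len=5 : 15 a8 23 2e 9e
[6] 0x1d->0x20 len=3 : a8 23 2e
query mem[0x01]=0xf3, mem[0x15]=0x54, mem[0x1b]=0x08, mem[0x22]=0x2e

MEM[0x01,0x15,0x1b,0x22] = f3 54 08 2e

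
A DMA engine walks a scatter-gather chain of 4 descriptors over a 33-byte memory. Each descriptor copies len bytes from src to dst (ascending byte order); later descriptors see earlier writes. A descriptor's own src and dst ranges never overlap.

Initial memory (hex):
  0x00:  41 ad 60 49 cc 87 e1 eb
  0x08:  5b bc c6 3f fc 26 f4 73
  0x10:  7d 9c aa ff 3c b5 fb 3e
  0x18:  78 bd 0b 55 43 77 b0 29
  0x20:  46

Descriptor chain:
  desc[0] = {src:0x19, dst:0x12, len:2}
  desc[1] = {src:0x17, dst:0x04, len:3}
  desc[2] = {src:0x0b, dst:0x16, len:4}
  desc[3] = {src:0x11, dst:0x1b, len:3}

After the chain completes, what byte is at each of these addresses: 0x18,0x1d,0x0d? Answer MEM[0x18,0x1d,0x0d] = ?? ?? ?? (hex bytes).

MEM[0x18,0x1d,0x0d] = 26 0b 26

  after D0: wrote 2B at 0x12 = bd0b
  after D1: wrote 3B at 0x04 = 3e78bd
  after D2: wrote 4B at 0x16 = 3ffc26f4
  after D3: wrote 3B at 0x1b = 9cbd0b
query mem[0x18]=0x26, mem[0x1d]=0x0b, mem[0x0d]=0x26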